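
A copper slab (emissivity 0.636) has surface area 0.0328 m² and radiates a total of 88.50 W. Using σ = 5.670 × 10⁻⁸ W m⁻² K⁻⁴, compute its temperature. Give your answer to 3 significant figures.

Area A = 0.0328 m².
P = εσAT⁴ ⇒ T = (P/(εσA))^(1/4) = (88.50/(0.636×5.670×10⁻⁸×0.0328))^(1/4) = 523 K.

T ≈ 523 K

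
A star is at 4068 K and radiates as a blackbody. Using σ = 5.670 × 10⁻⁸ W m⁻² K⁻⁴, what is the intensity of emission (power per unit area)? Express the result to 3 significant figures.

Stefan–Boltzmann: I = σT⁴ = 5.670×10⁻⁸ × (4068)⁴ = 1.55×10⁷ W/m².

I ≈ 1.55×10⁷ W/m²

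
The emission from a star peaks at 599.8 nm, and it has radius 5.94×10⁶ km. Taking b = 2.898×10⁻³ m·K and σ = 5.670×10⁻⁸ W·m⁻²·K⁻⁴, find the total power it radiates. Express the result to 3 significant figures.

Wien's law: T = b/λ_max = 2.898×10⁻³/5.998×10⁻⁷ = 4831.61 K.
Surface area A = 4πR² = 4π(5.94×10⁹ m)² = 4.43387×10²⁰ m².
Then P = σAT⁴ = 5.670×10⁻⁸×4.43387×10²⁰×(4831.61)⁴ = 1.37×10²⁸ W.

P ≈ 1.37×10²⁸ W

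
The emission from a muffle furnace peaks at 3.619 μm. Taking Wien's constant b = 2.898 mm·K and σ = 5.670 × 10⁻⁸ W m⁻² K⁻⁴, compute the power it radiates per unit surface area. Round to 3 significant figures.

I ≈ 2.33×10⁴ W/m²

Wien's law: T = b/λ_max = 2.898×10⁻³/3.619×10⁻⁶ = 800.774 K.
Then I = σT⁴ = 5.670×10⁻⁸×(800.774)⁴ = 2.33×10⁴ W/m².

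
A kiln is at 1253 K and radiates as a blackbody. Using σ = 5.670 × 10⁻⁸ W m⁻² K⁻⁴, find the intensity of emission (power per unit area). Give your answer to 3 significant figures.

Stefan–Boltzmann: I = σT⁴ = 5.670×10⁻⁸ × (1253)⁴ = 1.40×10⁵ W/m².

I ≈ 1.40×10⁵ W/m²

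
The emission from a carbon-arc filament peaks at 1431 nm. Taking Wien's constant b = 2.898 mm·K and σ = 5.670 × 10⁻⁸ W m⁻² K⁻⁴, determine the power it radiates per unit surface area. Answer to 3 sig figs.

Wien's law: T = b/λ_max = 2.898×10⁻³/1.431×10⁻⁶ = 2025.16 K.
Then I = σT⁴ = 5.670×10⁻⁸×(2025.16)⁴ = 9.54×10⁵ W/m².

I ≈ 9.54×10⁵ W/m²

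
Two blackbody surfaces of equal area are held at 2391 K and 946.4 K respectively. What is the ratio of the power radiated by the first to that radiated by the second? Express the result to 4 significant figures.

P₁/P₂ ≈ 40.74

With equal areas, P₁/P₂ = (T₁/T₂)⁴ = (2391/946.4)⁴ = 40.74.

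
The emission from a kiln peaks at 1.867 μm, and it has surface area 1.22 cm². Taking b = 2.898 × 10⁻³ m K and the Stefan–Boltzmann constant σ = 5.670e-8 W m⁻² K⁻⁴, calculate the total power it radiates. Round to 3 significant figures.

Wien's law: T = b/λ_max = 2.898×10⁻³/1.867×10⁻⁶ = 1552.22 K.
Area A = 1.22 cm² = 1.22×10⁻⁴ m².
Then P = σAT⁴ = 5.670×10⁻⁸×1.22×10⁻⁴×(1552.22)⁴ = 40.2 W.

P ≈ 40.2 W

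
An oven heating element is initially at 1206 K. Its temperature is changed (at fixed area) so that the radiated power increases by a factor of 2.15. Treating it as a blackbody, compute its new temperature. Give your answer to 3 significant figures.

T₂ ≈ 1.46×10³ K

P ∝ T⁴, so T₂/T₁ = (P₂/P₁)^(1/4) = (2.15)^(1/4) = 1.21090.
T₂ = 1206 × 1.21090 = 1.46×10³ K.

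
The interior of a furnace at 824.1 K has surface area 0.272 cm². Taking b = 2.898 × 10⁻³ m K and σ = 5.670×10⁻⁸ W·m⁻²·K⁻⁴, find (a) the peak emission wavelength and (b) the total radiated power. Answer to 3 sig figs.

(a) λ_max = b/T = 2.898×10⁻³/824.1 = 3.517×10⁻⁶ m = 3.52 μm.
Area A = 0.272 cm² = 2.72×10⁻⁵ m².
(b) P = σAT⁴ = 5.670×10⁻⁸×2.72×10⁻⁵×(824.1)⁴ = 0.711 W.

λ_max ≈ 3.52 μm; P ≈ 0.711 W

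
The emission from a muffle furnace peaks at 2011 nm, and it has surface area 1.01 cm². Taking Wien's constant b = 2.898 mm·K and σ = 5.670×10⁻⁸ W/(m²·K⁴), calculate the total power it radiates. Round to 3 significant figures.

Wien's law: T = b/λ_max = 2.898×10⁻³/2.011×10⁻⁶ = 1441.07 K.
Area A = 1.01 cm² = 1.01×10⁻⁴ m².
Then P = σAT⁴ = 5.670×10⁻⁸×1.01×10⁻⁴×(1441.07)⁴ = 24.7 W.

P ≈ 24.7 W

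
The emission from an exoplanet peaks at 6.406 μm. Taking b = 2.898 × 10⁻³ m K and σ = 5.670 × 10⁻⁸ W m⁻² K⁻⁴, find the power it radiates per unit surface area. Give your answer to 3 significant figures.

Wien's law: T = b/λ_max = 2.898×10⁻³/6.406×10⁻⁶ = 452.388 K.
Then I = σT⁴ = 5.670×10⁻⁸×(452.388)⁴ = 2.37×10³ W/m².

I ≈ 2.37×10³ W/m²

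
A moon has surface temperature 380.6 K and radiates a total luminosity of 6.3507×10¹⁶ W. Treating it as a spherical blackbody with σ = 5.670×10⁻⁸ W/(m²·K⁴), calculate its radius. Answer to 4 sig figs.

R ≈ 2.061×10⁶ m

L = 4πR²σT⁴ ⇒ R = √(L/(4πσT⁴)).
σT⁴ = 1189.76 W/m², so R = √(6.3507×10¹⁶/(4π×1189.76)) = 2.061×10⁶ m.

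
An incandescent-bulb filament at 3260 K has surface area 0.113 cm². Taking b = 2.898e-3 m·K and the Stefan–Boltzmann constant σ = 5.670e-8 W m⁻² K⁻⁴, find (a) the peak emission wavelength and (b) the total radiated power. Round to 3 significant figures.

(a) λ_max = b/T = 2.898×10⁻³/3260 = 8.890×10⁻⁷ m = 0.889 μm.
Area A = 0.113 cm² = 1.13×10⁻⁵ m².
(b) P = σAT⁴ = 5.670×10⁻⁸×1.13×10⁻⁵×(3260)⁴ = 72.4 W.

λ_max ≈ 0.889 μm; P ≈ 72.4 W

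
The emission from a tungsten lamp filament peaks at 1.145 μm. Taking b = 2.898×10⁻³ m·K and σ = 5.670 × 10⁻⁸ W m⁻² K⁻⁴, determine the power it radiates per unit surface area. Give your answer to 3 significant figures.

Wien's law: T = b/λ_max = 2.898×10⁻³/1.145×10⁻⁶ = 2531.00 K.
Then I = σT⁴ = 5.670×10⁻⁸×(2531.00)⁴ = 2.33×10⁶ W/m².

I ≈ 2.33×10⁶ W/m²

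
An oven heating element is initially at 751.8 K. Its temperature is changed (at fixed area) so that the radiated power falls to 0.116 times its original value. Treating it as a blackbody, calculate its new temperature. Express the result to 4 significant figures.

P ∝ T⁴, so T₂/T₁ = (P₂/P₁)^(1/4) = (0.116)^(1/4) = 0.583599.
T₂ = 751.8 × 0.583599 = 438.7 K.

T₂ ≈ 438.7 K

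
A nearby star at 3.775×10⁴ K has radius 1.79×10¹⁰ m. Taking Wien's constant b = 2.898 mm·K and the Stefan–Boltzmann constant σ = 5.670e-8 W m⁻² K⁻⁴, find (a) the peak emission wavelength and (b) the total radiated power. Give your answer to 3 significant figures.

λ_max ≈ 76.8 nm; P ≈ 4.64×10³² W

(a) λ_max = b/T = 2.898×10⁻³/3.775×10⁴ = 7.677×10⁻⁸ m = 76.8 nm.
Surface area A = 4πR² = 4π(1.79×10¹⁰ m)² = 4.02639×10²¹ m².
(b) P = σAT⁴ = 5.670×10⁻⁸×4.02639×10²¹×(3.775×10⁴)⁴ = 4.64×10³² W.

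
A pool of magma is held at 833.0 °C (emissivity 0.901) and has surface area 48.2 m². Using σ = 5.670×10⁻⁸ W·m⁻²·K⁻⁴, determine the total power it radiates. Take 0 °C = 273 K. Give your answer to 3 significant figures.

P ≈ 3.68×10⁶ W

T = 833.0 °C + 273 = 1106.0 K.
Area A = 48.2 m².
P = εσAT⁴ = 0.901 × 5.670×10⁻⁸ × 48.2 × (1106.0)⁴ = 3.68×10⁶ W.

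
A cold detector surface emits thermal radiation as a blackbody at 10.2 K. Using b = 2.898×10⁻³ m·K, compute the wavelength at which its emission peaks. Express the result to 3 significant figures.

λ_max ≈ 0.284 mm

Wien's displacement law: λ_max = b/T = (2.898×10⁻³ m·K)/(10.2 K) = 2.841×10⁻⁴ m.
That is 0.284 mm, in the infrared range.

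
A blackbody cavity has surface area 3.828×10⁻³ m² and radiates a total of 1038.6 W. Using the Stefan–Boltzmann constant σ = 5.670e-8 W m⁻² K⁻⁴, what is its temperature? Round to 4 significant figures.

Area A = 3.828×10⁻³ m².
P = σAT⁴ ⇒ T = (P/(σA))^(1/4) = (1038.6/(5.670×10⁻⁸×3.828×10⁻³))^(1/4) = 1479 K.

T ≈ 1479 K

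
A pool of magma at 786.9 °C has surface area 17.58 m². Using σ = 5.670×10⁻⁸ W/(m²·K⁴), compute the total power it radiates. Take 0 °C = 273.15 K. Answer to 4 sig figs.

T = 786.9 °C + 273.15 = 1060.05 K.
Area A = 17.58 m².
P = σAT⁴ = 5.670×10⁻⁸ × 17.58 × (1060.05)⁴ = 1.259×10⁶ W.

P ≈ 1.259×10⁶ W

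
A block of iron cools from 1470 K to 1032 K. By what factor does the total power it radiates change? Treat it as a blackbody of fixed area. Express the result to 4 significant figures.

P ∝ T⁴, so P₂/P₁ = (T₂/T₁)⁴ = (1032/1470)⁴ = (0.702041)⁴ = 0.2429.

P₂/P₁ ≈ 0.2429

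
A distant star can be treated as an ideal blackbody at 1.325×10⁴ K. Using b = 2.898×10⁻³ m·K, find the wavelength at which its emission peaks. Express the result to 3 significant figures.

Wien's displacement law: λ_max = b/T = (2.898×10⁻³ m·K)/(1.325×10⁴ K) = 2.187×10⁻⁷ m.
That is 219 nm, in the ultraviolet range.

λ_max ≈ 219 nm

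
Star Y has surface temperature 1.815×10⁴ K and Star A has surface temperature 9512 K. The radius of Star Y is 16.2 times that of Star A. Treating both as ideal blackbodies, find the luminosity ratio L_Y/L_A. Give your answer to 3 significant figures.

L ∝ R²T⁴, so L_Y/L_A = (R_Y/R_A)²(T_Y/T_A)⁴ = (16.2)² × (1.815×10⁴/9512)⁴ = 262.44 × 13.2562 = 3.48×10³.

L_Y/L_A ≈ 3.48×10³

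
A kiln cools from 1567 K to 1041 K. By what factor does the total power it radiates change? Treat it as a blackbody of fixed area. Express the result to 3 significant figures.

P₂/P₁ ≈ 0.195

P ∝ T⁴, so P₂/P₁ = (T₂/T₁)⁴ = (1041/1567)⁴ = (0.664327)⁴ = 0.195.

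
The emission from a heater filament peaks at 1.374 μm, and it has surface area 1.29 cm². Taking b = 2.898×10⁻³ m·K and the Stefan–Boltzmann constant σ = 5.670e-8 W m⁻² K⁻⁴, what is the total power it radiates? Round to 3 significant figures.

P ≈ 145 W

Wien's law: T = b/λ_max = 2.898×10⁻³/1.374×10⁻⁶ = 2109.17 K.
Area A = 1.29 cm² = 1.29×10⁻⁴ m².
Then P = σAT⁴ = 5.670×10⁻⁸×1.29×10⁻⁴×(2109.17)⁴ = 145 W.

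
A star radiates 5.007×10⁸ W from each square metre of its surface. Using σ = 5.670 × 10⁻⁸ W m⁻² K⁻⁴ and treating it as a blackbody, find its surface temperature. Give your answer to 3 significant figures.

I = σT⁴, so T = (I/σ)^(1/4) = (5.007×10⁸/(5.670×10⁻⁸))^(1/4) = 9.69×10³ K.

T ≈ 9.69×10³ K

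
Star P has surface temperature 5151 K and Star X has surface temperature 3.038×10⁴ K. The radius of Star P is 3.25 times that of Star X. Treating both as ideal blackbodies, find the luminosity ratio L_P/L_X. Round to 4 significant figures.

L_P/L_X ≈ 8.729×10⁻³

L ∝ R²T⁴, so L_P/L_X = (R_P/R_X)²(T_P/T_X)⁴ = (3.25)² × (5151/3.038×10⁴)⁴ = 10.5625 × 8.26447×10⁻⁴ = 8.729×10⁻³.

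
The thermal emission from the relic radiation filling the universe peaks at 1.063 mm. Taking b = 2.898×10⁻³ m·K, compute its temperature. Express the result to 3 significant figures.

T ≈ 2.73 K

Wien's law gives T = b/λ_max = (2.898×10⁻³ m·K)/(1.063×10⁻³ m) = 2.73 K.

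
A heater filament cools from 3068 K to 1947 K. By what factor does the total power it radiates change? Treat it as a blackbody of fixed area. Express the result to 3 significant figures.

P ∝ T⁴, so P₂/P₁ = (T₂/T₁)⁴ = (1947/3068)⁴ = (0.634615)⁴ = 0.162.

P₂/P₁ ≈ 0.162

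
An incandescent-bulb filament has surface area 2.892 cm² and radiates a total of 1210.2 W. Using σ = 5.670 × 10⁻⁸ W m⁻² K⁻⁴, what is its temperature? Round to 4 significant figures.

Area A = 2.892 cm² = 2.892×10⁻⁴ m².
P = σAT⁴ ⇒ T = (P/(σA))^(1/4) = (1210.2/(5.670×10⁻⁸×2.892×10⁻⁴))^(1/4) = 2931 K.

T ≈ 2931 K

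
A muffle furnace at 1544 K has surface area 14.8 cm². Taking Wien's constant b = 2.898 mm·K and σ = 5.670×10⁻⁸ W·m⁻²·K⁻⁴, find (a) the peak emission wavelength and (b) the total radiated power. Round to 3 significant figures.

λ_max ≈ 1.88 μm; P ≈ 477 W

(a) λ_max = b/T = 2.898×10⁻³/1544 = 1.877×10⁻⁶ m = 1.88 μm.
Area A = 14.8 cm² = 1.48×10⁻³ m².
(b) P = σAT⁴ = 5.670×10⁻⁸×1.48×10⁻³×(1544)⁴ = 477 W.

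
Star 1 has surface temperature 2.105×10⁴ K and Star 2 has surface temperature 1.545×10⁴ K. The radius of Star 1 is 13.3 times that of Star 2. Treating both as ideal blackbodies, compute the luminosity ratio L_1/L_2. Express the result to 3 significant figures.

L_1/L_2 ≈ 610

L ∝ R²T⁴, so L_1/L_2 = (R_1/R_2)²(T_1/T_2)⁴ = (13.3)² × (2.105×10⁴/1.545×10⁴)⁴ = 176.89 × 3.44583 = 610.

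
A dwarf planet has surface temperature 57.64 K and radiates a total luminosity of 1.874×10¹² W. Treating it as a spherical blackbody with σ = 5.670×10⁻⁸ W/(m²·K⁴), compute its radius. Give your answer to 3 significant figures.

R ≈ 4.88×10⁵ m

L = 4πR²σT⁴ ⇒ R = √(L/(4πσT⁴)).
σT⁴ = 0.625863 W/m², so R = √(1.874×10¹²/(4π×0.625863)) = 4.88×10⁵ m.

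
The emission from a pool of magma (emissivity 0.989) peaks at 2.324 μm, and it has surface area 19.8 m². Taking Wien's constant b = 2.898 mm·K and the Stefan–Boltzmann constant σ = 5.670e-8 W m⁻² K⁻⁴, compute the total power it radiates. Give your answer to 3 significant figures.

Wien's law: T = b/λ_max = 2.898×10⁻³/2.324×10⁻⁶ = 1246.99 K.
Area A = 19.8 m².
Then P = εσAT⁴ = 0.989×5.670×10⁻⁸×19.8×(1246.99)⁴ = 2.68×10⁶ W.

P ≈ 2.68×10⁶ W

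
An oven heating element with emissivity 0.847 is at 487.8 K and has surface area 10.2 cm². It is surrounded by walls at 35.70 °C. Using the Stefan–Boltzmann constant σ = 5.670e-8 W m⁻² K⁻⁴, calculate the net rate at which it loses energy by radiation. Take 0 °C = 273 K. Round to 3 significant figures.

Surroundings: T = 35.70 °C + 273 = 308.70 K.
Area A = 10.2 cm² = 1.02×10⁻³ m².
Net radiated power P_net = εσA(T⁴ − T₀⁴) = 0.847×5.670×10⁻⁸×1.02×10⁻³×(487.8⁴ − 308.70⁴).
T⁴ − T₀⁴ = 5.66197×10¹⁰ − 9.08127×10⁹ = 4.75384×10¹⁰ K⁴, so P_net = 2.33 W.

Net loss ≈ 2.33 W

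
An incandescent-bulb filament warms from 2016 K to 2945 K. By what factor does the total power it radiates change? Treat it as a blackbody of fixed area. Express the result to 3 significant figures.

P₂/P₁ ≈ 4.55

P ∝ T⁴, so P₂/P₁ = (T₂/T₁)⁴ = (2945/2016)⁴ = (1.46081)⁴ = 4.55.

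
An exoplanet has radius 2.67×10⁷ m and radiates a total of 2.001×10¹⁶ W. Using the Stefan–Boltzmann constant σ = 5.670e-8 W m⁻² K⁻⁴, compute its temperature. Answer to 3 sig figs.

Surface area A = 4πR² = 4π(2.67×10⁷ m)² = 8.95844×10¹⁵ m².
P = σAT⁴ ⇒ T = (P/(σA))^(1/4) = (2.001×10¹⁶/(5.670×10⁻⁸×8.95844×10¹⁵))^(1/4) = 79.2 K.

T ≈ 79.2 K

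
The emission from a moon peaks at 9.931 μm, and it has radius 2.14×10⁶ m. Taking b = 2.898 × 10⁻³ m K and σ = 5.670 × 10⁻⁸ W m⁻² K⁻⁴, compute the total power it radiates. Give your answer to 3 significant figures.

Wien's law: T = b/λ_max = 2.898×10⁻³/9.931×10⁻⁶ = 291.814 K.
Surface area A = 4πR² = 4π(2.14×10⁶ m)² = 5.75490×10¹³ m².
Then P = σAT⁴ = 5.670×10⁻⁸×5.75490×10¹³×(291.814)⁴ = 2.37×10¹⁶ W.

P ≈ 2.37×10¹⁶ W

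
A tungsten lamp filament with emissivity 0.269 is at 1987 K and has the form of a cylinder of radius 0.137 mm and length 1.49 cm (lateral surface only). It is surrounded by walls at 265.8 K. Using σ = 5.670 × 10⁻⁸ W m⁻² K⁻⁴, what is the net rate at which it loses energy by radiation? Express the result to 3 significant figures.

Net loss ≈ 3.05 W

Lateral area A = 2πrL = 2π×1.37×10⁻⁴×0.0149 = 1.28259×10⁻⁵ m².
Net radiated power P_net = εσA(T⁴ − T₀⁴) = 0.269×5.670×10⁻⁸×1.28259×10⁻⁵×(1987⁴ − 265.8⁴).
T⁴ − T₀⁴ = 1.55880×10¹³ − 4.99137×10⁹ = 1.55830×10¹³ K⁴, so P_net = 3.05 W.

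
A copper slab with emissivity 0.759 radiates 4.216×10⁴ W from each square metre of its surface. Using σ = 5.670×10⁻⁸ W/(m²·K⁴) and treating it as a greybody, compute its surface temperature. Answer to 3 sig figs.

T ≈ 995 K

I = εσT⁴, so T = (I/εσ)^(1/4) = (4.216×10⁴/(0.759×5.670×10⁻⁸))^(1/4) = 995 K.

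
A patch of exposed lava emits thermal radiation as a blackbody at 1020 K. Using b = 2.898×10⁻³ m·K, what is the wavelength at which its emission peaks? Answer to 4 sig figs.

λ_max ≈ 2.841 μm

Wien's displacement law: λ_max = b/T = (2.898×10⁻³ m·K)/(1020 K) = 2.8412×10⁻⁶ m.
That is 2.841 μm, in the infrared range.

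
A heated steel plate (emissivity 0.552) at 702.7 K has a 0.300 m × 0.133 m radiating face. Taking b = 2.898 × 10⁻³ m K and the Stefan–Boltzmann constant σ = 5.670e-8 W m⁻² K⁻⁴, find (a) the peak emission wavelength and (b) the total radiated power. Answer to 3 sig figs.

(a) λ_max = b/T = 2.898×10⁻³/702.7 = 4.124×10⁻⁶ m = 4.12 μm.
Area A = 0.300 × 0.133 = 0.0399 m².
(b) P = εσAT⁴ = 0.552×5.670×10⁻⁸×0.0399×(702.7)⁴ = 304 W.

λ_max ≈ 4.12 μm; P ≈ 304 W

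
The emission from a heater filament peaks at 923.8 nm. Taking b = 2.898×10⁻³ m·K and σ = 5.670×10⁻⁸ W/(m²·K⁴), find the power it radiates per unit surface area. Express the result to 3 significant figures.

Wien's law: T = b/λ_max = 2.898×10⁻³/9.238×10⁻⁷ = 3137.04 K.
Then I = σT⁴ = 5.670×10⁻⁸×(3137.04)⁴ = 5.49×10⁶ W/m².

I ≈ 5.49×10⁶ W/m²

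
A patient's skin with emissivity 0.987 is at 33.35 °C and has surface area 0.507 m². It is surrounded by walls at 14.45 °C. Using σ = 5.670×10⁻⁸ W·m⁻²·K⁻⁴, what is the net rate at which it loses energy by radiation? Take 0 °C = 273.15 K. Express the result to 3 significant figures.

Net loss ≈ 56.3 W

T = 33.35 °C + 273.15 = 306.50 K.
Surroundings: T = 14.45 °C + 273.15 = 287.60 K.
Area A = 0.507 m².
Net radiated power P_net = εσA(T⁴ − T₀⁴) = 0.987×5.670×10⁻⁸×0.507×(306.50⁴ − 287.60⁴).
T⁴ − T₀⁴ = 8.82515×10⁹ − 6.84157×10⁹ = 1.98358×10⁹ K⁴, so P_net = 56.3 W.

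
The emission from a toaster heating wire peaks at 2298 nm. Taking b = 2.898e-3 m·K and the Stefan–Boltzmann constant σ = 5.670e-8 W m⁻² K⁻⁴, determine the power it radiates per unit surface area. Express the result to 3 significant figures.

I ≈ 1.43×10⁵ W/m²

Wien's law: T = b/λ_max = 2.898×10⁻³/2.298×10⁻⁶ = 1261.10 K.
Then I = σT⁴ = 5.670×10⁻⁸×(1261.10)⁴ = 1.43×10⁵ W/m².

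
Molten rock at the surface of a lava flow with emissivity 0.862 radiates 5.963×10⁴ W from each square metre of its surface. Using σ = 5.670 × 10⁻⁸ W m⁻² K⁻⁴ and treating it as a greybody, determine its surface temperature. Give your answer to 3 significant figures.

T ≈ 1.05×10³ K

I = εσT⁴, so T = (I/εσ)^(1/4) = (5.963×10⁴/(0.862×5.670×10⁻⁸))^(1/4) = 1.05×10³ K.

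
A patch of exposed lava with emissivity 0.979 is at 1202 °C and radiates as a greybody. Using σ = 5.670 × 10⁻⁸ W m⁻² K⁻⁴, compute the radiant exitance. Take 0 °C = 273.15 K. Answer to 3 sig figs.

T = 1202 °C + 273.15 = 1475.15 K.
Stefan–Boltzmann: I = εσT⁴ = 0.979 × 5.670×10⁻⁸ × (1475.15)⁴ = 2.63×10⁵ W/m².

I ≈ 2.63×10⁵ W/m²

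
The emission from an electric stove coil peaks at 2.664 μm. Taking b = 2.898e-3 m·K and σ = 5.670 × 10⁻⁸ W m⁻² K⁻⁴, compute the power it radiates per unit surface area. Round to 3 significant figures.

I ≈ 7.94×10⁴ W/m²

Wien's law: T = b/λ_max = 2.898×10⁻³/2.664×10⁻⁶ = 1087.84 K.
Then I = σT⁴ = 5.670×10⁻⁸×(1087.84)⁴ = 7.94×10⁴ W/m².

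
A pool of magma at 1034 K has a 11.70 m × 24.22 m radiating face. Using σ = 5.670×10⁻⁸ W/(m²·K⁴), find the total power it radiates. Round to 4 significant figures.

P ≈ 1.837×10⁷ W

Area A = 11.70 × 24.22 = 283.374 m².
P = σAT⁴ = 5.670×10⁻⁸ × 283.374 × (1034)⁴ = 1.837×10⁷ W.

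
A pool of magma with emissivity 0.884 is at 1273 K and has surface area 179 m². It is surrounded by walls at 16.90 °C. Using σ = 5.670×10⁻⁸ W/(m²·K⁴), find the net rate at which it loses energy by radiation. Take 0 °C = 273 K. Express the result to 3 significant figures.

Net loss ≈ 2.35×10⁷ W

Surroundings: T = 16.90 °C + 273 = 289.90 K.
Area A = 179 m².
Net radiated power P_net = εσA(T⁴ − T₀⁴) = 0.884×5.670×10⁻⁸×179×(1273⁴ − 289.90⁴).
T⁴ − T₀⁴ = 2.62611×10¹² − 7.06306×10⁹ = 2.61905×10¹² K⁴, so P_net = 2.35×10⁷ W.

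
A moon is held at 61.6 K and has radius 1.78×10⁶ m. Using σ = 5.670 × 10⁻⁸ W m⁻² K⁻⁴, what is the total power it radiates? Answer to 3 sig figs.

P ≈ 3.25×10¹³ W

Surface area A = 4πR² = 4π(1.78×10⁶ m)² = 3.98153×10¹³ m².
P = σAT⁴ = 5.670×10⁻⁸ × 3.98153×10¹³ × (61.6)⁴ = 3.25×10¹³ W.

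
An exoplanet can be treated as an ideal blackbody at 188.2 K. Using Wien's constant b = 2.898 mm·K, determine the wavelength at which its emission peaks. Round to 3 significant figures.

Wien's displacement law: λ_max = b/T = (2.898×10⁻³ m·K)/(188.2 K) = 1.540×10⁻⁵ m.
That is 15.4 μm, in the infrared range.

λ_max ≈ 15.4 μm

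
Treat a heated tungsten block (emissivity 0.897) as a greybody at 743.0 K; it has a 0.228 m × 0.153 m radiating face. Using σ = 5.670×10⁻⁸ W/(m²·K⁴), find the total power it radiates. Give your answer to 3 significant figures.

P ≈ 541 W

Area A = 0.228 × 0.153 = 0.034884 m².
P = εσAT⁴ = 0.897 × 5.670×10⁻⁸ × 0.034884 × (743.0)⁴ = 541 W.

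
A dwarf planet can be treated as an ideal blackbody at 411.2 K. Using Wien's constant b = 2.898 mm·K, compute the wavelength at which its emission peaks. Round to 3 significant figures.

Wien's displacement law: λ_max = b/T = (2.898×10⁻³ m·K)/(411.2 K) = 7.048×10⁻⁶ m.
That is 7.05 μm, in the infrared range.

λ_max ≈ 7.05 μm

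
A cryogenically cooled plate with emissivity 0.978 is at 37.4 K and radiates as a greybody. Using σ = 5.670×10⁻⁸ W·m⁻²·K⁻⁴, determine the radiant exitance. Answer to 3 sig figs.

Stefan–Boltzmann: I = εσT⁴ = 0.978 × 5.670×10⁻⁸ × (37.4)⁴ = 0.108 W/m².

I ≈ 0.108 W/m²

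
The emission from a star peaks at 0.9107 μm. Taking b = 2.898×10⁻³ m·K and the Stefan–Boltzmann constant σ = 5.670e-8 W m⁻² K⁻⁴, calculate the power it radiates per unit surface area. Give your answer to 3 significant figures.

I ≈ 5.81×10⁶ W/m²

Wien's law: T = b/λ_max = 2.898×10⁻³/9.107×10⁻⁷ = 3182.17 K.
Then I = σT⁴ = 5.670×10⁻⁸×(3182.17)⁴ = 5.81×10⁶ W/m².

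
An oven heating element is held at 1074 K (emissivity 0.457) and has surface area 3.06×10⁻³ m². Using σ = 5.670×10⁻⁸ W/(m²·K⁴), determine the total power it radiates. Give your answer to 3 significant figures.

Area A = 3.06×10⁻³ m².
P = εσAT⁴ = 0.457 × 5.670×10⁻⁸ × 3.06×10⁻³ × (1074)⁴ = 105 W.

P ≈ 105 W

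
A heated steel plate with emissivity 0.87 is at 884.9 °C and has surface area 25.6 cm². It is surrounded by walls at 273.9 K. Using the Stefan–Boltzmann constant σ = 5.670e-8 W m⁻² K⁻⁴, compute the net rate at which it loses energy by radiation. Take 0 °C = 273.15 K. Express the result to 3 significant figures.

T = 884.9 °C + 273.15 = 1158.05 K.
Area A = 25.6 cm² = 2.56×10⁻³ m².
Net radiated power P_net = εσA(T⁴ − T₀⁴) = 0.87×5.670×10⁻⁸×2.56×10⁻³×(1158.05⁴ − 273.9⁴).
T⁴ − T₀⁴ = 1.79850×10¹² − 5.62818×10⁹ = 1.79287×10¹² K⁴, so P_net = 226 W.

Net loss ≈ 226 W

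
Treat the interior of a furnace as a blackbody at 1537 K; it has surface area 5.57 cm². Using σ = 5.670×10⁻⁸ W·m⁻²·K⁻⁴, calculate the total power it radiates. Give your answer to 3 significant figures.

Area A = 5.57 cm² = 5.57×10⁻⁴ m².
P = σAT⁴ = 5.670×10⁻⁸ × 5.57×10⁻⁴ × (1537)⁴ = 176 W.

P ≈ 176 W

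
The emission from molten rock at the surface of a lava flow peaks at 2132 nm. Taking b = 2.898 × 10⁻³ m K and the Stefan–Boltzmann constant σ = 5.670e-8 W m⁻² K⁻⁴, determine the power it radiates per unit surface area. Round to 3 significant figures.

Wien's law: T = b/λ_max = 2.898×10⁻³/2.132×10⁻⁶ = 1359.29 K.
Then I = σT⁴ = 5.670×10⁻⁸×(1359.29)⁴ = 1.94×10⁵ W/m².

I ≈ 1.94×10⁵ W/m²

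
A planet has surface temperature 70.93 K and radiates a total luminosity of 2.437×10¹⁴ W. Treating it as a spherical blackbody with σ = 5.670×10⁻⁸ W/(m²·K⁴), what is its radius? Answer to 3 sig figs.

L = 4πR²σT⁴ ⇒ R = √(L/(4πσT⁴)).
σT⁴ = 1.43517 W/m², so R = √(2.437×10¹⁴/(4π×1.43517)) = 3.68×10⁶ m.

R ≈ 3.68×10⁶ m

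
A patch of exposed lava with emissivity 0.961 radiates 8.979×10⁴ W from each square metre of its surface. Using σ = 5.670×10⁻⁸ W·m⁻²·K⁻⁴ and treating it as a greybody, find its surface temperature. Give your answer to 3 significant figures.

T ≈ 1.13×10³ K

I = εσT⁴, so T = (I/εσ)^(1/4) = (8.979×10⁴/(0.961×5.670×10⁻⁸))^(1/4) = 1.13×10³ K.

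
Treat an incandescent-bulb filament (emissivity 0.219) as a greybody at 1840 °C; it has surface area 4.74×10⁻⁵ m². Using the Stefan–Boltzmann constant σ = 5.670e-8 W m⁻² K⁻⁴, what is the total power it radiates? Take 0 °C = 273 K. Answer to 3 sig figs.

P ≈ 11.7 W

T = 1840 °C + 273 = 2113 K.
Area A = 4.74×10⁻⁵ m².
P = εσAT⁴ = 0.219 × 5.670×10⁻⁸ × 4.74×10⁻⁵ × (2113)⁴ = 11.7 W.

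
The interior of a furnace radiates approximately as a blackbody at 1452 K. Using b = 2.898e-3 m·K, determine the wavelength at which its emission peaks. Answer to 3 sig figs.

Wien's displacement law: λ_max = b/T = (2.898×10⁻³ m·K)/(1452 K) = 1.996×10⁻⁶ m.
That is 2.00 μm, in the infrared range.

λ_max ≈ 2.00 μm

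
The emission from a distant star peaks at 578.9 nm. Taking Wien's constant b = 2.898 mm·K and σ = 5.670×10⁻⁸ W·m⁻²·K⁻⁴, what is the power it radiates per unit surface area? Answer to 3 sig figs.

I ≈ 3.56×10⁷ W/m²

Wien's law: T = b/λ_max = 2.898×10⁻³/5.789×10⁻⁷ = 5006.05 K.
Then I = σT⁴ = 5.670×10⁻⁸×(5006.05)⁴ = 3.56×10⁷ W/m².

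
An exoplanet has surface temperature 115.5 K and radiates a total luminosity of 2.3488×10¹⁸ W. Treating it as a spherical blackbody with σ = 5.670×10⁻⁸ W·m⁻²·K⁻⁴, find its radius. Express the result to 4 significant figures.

L = 4πR²σT⁴ ⇒ R = √(L/(4πσT⁴)).
σT⁴ = 10.0905 W/m², so R = √(2.3488×10¹⁸/(4π×10.0905)) = 1.361×10⁸ m.

R ≈ 1.361×10⁸ m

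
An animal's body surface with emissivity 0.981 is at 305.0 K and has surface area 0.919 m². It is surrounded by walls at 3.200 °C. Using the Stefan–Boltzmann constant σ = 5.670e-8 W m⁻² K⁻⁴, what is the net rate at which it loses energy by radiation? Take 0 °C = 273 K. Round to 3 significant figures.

Net loss ≈ 145 W

Surroundings: T = 3.200 °C + 273 = 276.200 K.
Area A = 0.919 m².
Net radiated power P_net = εσA(T⁴ − T₀⁴) = 0.981×5.670×10⁻⁸×0.919×(305.0⁴ − 276.200⁴).
T⁴ − T₀⁴ = 8.65365×10⁹ − 5.81962×10⁹ = 2.83403×10⁹ K⁴, so P_net = 145 W.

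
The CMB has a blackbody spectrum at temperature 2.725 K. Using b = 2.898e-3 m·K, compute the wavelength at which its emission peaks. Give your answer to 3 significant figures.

λ_max ≈ 1.06 mm

Wien's displacement law: λ_max = b/T = (2.898×10⁻³ m·K)/(2.725 K) = 1.063×10⁻³ m.
That is 1.06 mm, in the microwave range.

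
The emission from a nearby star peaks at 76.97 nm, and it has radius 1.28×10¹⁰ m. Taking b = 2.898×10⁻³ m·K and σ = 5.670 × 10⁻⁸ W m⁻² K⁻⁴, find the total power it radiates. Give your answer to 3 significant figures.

P ≈ 2.35×10³² W

Wien's law: T = b/λ_max = 2.898×10⁻³/7.697×10⁻⁸ = 37651.0 K.
Surface area A = 4πR² = 4π(1.28×10¹⁰ m)² = 2.05887×10²¹ m².
Then P = σAT⁴ = 5.670×10⁻⁸×2.05887×10²¹×(37651.0)⁴ = 2.35×10³² W.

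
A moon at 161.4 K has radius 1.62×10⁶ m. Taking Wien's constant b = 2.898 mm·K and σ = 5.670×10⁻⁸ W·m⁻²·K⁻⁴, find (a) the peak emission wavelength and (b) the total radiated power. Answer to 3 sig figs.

(a) λ_max = b/T = 2.898×10⁻³/161.4 = 1.796×10⁻⁵ m = 18.0 μm.
Surface area A = 4πR² = 4π(1.62×10⁶ m)² = 3.29792×10¹³ m².
(b) P = σAT⁴ = 5.670×10⁻⁸×3.29792×10¹³×(161.4)⁴ = 1.27×10¹⁵ W.

λ_max ≈ 18.0 μm; P ≈ 1.27×10¹⁵ W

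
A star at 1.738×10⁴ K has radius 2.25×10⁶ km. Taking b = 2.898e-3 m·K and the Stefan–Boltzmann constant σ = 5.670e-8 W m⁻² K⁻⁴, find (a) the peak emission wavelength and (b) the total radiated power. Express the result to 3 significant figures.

λ_max ≈ 167 nm; P ≈ 3.29×10²⁹ W

(a) λ_max = b/T = 2.898×10⁻³/1.738×10⁴ = 1.667×10⁻⁷ m = 167 nm.
Surface area A = 4πR² = 4π(2.25×10⁹ m)² = 6.36173×10¹⁹ m².
(b) P = σAT⁴ = 5.670×10⁻⁸×6.36173×10¹⁹×(1.738×10⁴)⁴ = 3.29×10²⁹ W.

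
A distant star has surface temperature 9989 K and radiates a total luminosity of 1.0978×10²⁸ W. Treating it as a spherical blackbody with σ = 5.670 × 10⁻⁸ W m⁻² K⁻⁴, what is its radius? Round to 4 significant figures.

R ≈ 1.244×10⁹ m

L = 4πR²σT⁴ ⇒ R = √(L/(4πσT⁴)).
σT⁴ = 5.64509×10⁸ W/m², so R = √(1.0978×10²⁸/(4π×5.64509×10⁸)) = 1.244×10⁹ m.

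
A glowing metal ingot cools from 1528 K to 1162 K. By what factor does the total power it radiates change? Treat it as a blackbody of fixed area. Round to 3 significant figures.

P ∝ T⁴, so P₂/P₁ = (T₂/T₁)⁴ = (1162/1528)⁴ = (0.760471)⁴ = 0.334.

P₂/P₁ ≈ 0.334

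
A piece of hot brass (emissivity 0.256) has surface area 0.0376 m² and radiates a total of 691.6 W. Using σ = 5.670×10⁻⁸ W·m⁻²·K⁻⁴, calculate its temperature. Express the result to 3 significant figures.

T ≈ 1.06×10³ K

Area A = 0.0376 m².
P = εσAT⁴ ⇒ T = (P/(εσA))^(1/4) = (691.6/(0.256×5.670×10⁻⁸×0.0376))^(1/4) = 1.06×10³ K.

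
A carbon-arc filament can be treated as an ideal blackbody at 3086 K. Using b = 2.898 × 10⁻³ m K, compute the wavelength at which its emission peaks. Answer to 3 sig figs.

Wien's displacement law: λ_max = b/T = (2.898×10⁻³ m·K)/(3086 K) = 9.391×10⁻⁷ m.
That is 939 nm, in the infrared range.

λ_max ≈ 939 nm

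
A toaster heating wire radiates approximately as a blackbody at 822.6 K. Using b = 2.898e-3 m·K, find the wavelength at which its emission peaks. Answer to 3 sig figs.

Wien's displacement law: λ_max = b/T = (2.898×10⁻³ m·K)/(822.6 K) = 3.523×10⁻⁶ m.
That is 3.52 μm, in the infrared range.

λ_max ≈ 3.52 μm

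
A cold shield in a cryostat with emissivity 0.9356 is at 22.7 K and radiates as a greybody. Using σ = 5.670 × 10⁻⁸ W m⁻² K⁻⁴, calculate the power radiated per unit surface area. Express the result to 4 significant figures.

Stefan–Boltzmann: I = εσT⁴ = 0.9356 × 5.670×10⁻⁸ × (22.7)⁴ = 0.01409 W/m².

I ≈ 0.01409 W/m²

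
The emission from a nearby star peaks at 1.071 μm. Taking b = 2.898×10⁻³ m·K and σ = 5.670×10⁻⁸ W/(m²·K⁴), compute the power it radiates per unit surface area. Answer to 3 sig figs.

I ≈ 3.04×10⁶ W/m²

Wien's law: T = b/λ_max = 2.898×10⁻³/1.071×10⁻⁶ = 2705.88 K.
Then I = σT⁴ = 5.670×10⁻⁸×(2705.88)⁴ = 3.04×10⁶ W/m².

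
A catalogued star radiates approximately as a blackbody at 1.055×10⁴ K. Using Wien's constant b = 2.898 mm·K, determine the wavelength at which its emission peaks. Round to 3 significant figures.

Wien's displacement law: λ_max = b/T = (2.898×10⁻³ m·K)/(1.055×10⁴ K) = 2.747×10⁻⁷ m.
That is 275 nm, in the ultraviolet range.

λ_max ≈ 275 nm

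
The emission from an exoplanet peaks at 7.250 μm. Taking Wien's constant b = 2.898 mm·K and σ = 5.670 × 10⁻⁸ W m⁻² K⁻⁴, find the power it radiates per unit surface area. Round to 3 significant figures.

Wien's law: T = b/λ_max = 2.898×10⁻³/7.250×10⁻⁶ = 399.724 K.
Then I = σT⁴ = 5.670×10⁻⁸×(399.724)⁴ = 1.45×10³ W/m².

I ≈ 1.45×10³ W/m²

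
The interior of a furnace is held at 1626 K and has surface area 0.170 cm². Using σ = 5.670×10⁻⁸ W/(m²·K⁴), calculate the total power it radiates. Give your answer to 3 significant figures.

P ≈ 6.74 W

Area A = 0.170 cm² = 1.70×10⁻⁵ m².
P = σAT⁴ = 5.670×10⁻⁸ × 1.70×10⁻⁵ × (1626)⁴ = 6.74 W.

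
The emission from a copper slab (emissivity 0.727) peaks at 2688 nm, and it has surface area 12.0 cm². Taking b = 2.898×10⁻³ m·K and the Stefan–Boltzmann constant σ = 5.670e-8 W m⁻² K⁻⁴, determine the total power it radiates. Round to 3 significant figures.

P ≈ 66.8 W

Wien's law: T = b/λ_max = 2.898×10⁻³/2.688×10⁻⁶ = 1078.12 K.
Area A = 12.0 cm² = 1.20×10⁻³ m².
Then P = εσAT⁴ = 0.727×5.670×10⁻⁸×1.20×10⁻³×(1078.12)⁴ = 66.8 W.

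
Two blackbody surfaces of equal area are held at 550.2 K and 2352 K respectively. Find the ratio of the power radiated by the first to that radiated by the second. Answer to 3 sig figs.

With equal areas, P₁/P₂ = (T₁/T₂)⁴ = (550.2/2352)⁴ = 2.99×10⁻³.

P₁/P₂ ≈ 2.99×10⁻³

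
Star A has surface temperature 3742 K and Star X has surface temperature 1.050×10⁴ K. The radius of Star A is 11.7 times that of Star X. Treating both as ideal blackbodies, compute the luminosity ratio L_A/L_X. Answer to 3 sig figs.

L_A/L_X ≈ 2.21

L ∝ R²T⁴, so L_A/L_X = (R_A/R_X)²(T_A/T_X)⁴ = (11.7)² × (3742/1.050×10⁴)⁴ = 136.89 × 0.0161309 = 2.21.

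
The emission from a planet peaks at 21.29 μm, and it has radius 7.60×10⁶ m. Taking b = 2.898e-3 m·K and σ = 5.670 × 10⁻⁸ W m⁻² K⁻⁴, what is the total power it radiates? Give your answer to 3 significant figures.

P ≈ 1.41×10¹⁶ W

Wien's law: T = b/λ_max = 2.898×10⁻³/2.129×10⁻⁵ = 136.120 K.
Surface area A = 4πR² = 4π(7.60×10⁶ m)² = 7.25834×10¹⁴ m².
Then P = σAT⁴ = 5.670×10⁻⁸×7.25834×10¹⁴×(136.120)⁴ = 1.41×10¹⁶ W.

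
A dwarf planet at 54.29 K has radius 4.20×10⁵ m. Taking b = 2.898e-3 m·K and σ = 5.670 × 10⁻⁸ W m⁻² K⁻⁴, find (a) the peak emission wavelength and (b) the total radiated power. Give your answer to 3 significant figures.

(a) λ_max = b/T = 2.898×10⁻³/54.29 = 5.338×10⁻⁵ m = 53.4 μm.
Surface area A = 4πR² = 4π(4.20×10⁵ m)² = 2.21671×10¹² m².
(b) P = σAT⁴ = 5.670×10⁻⁸×2.21671×10¹²×(54.29)⁴ = 1.09×10¹² W.

λ_max ≈ 53.4 μm; P ≈ 1.09×10¹² W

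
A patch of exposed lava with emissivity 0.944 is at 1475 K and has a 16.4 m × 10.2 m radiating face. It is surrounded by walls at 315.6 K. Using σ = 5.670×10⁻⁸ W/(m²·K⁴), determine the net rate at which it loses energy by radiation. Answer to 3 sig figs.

Net loss ≈ 4.23×10⁷ W

Area A = 16.4 × 10.2 = 167.28 m².
Net radiated power P_net = εσA(T⁴ − T₀⁴) = 0.944×5.670×10⁻⁸×167.28×(1475⁴ − 315.6⁴).
T⁴ − T₀⁴ = 4.73334×10¹² − 9.92083×10⁹ = 4.72342×10¹² K⁴, so P_net = 4.23×10⁷ W.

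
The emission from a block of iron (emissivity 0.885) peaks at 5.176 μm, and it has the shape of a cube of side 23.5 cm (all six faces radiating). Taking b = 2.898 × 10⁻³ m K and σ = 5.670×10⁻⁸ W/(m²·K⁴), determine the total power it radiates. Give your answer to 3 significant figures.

Wien's law: T = b/λ_max = 2.898×10⁻³/5.176×10⁻⁶ = 559.892 K.
Area A = 6s² = 6×(0.235 m)² = 0.33135 m².
Then P = εσAT⁴ = 0.885×5.670×10⁻⁸×0.33135×(559.892)⁴ = 1.63×10³ W.

P ≈ 1.63×10³ W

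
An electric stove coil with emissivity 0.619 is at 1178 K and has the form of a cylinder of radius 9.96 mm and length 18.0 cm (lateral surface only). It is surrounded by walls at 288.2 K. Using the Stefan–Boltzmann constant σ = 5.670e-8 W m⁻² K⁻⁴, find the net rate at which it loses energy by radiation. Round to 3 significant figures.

Lateral area A = 2πrL = 2π×9.96×10⁻³×0.180 = 0.0112645 m².
Net radiated power P_net = εσA(T⁴ − T₀⁴) = 0.619×5.670×10⁻⁸×0.0112645×(1178⁴ − 288.2⁴).
T⁴ − T₀⁴ = 1.92567×10¹² − 6.89884×10⁹ = 1.91877×10¹² K⁴, so P_net = 759 W.

Net loss ≈ 759 W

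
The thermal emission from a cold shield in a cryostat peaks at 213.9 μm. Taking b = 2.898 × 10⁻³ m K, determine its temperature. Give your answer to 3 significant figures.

T ≈ 13.5 K

Wien's law gives T = b/λ_max = (2.898×10⁻³ m·K)/(2.139×10⁻⁴ m) = 13.5 K.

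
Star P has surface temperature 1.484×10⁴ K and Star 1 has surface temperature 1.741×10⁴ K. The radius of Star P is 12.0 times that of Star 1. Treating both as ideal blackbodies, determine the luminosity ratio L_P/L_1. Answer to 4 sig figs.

L ∝ R²T⁴, so L_P/L_1 = (R_P/R_1)²(T_P/T_1)⁴ = (12.0)² × (1.484×10⁴/1.741×10⁴)⁴ = 144 × 0.527886 = 76.02.

L_P/L_1 ≈ 76.02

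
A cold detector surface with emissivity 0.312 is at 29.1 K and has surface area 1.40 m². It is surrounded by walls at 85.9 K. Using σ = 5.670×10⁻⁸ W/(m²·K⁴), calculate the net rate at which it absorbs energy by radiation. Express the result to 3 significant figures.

Net gain ≈ 1.33 W

Area A = 1.40 m².
Net radiated power P_net = εσA(T⁴ − T₀⁴) = 0.312×5.670×10⁻⁸×1.40×(29.1⁴ − 85.9⁴).
T⁴ − T₀⁴ = 7.17087×10⁵ − 5.44468×10⁷ = -5.37297×10⁷ K⁴, so P_net = -1.33 W — negative, meaning a net gain of 1.33 W.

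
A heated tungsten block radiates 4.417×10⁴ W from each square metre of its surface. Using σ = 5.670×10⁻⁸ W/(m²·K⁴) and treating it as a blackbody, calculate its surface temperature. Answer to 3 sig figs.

I = σT⁴, so T = (I/σ)^(1/4) = (4.417×10⁴/(5.670×10⁻⁸))^(1/4) = 939 K.

T ≈ 939 K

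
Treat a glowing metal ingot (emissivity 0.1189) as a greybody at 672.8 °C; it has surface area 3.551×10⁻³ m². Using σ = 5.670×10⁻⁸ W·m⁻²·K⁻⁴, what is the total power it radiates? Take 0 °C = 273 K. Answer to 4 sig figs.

T = 672.8 °C + 273 = 945.8 K.
Area A = 3.551×10⁻³ m².
P = εσAT⁴ = 0.1189 × 5.670×10⁻⁸ × 3.551×10⁻³ × (945.8)⁴ = 19.16 W.

P ≈ 19.16 W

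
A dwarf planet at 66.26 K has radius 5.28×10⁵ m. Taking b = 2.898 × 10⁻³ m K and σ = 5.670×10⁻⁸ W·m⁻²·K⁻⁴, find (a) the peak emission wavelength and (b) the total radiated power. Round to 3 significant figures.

(a) λ_max = b/T = 2.898×10⁻³/66.26 = 4.374×10⁻⁵ m = 43.7 μm.
Surface area A = 4πR² = 4π(5.28×10⁵ m)² = 3.50330×10¹² m².
(b) P = σAT⁴ = 5.670×10⁻⁸×3.50330×10¹²×(66.26)⁴ = 3.83×10¹² W.

λ_max ≈ 43.7 μm; P ≈ 3.83×10¹² W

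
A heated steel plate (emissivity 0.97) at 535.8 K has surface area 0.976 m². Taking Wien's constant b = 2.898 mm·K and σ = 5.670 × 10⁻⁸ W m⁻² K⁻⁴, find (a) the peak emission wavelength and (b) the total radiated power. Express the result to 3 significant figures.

λ_max ≈ 5.41 μm; P ≈ 4.42×10³ W

(a) λ_max = b/T = 2.898×10⁻³/535.8 = 5.409×10⁻⁶ m = 5.41 μm.
Area A = 0.976 m².
(b) P = εσAT⁴ = 0.97×5.670×10⁻⁸×0.976×(535.8)⁴ = 4.42×10³ W.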